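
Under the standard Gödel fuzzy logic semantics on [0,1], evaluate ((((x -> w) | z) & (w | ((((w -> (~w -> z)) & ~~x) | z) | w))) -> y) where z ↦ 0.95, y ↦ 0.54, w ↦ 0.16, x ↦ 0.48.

0.54

(x -> w): 0.48 > 0.16, so result = 0.16
((x -> w) | z) = max(0.16, 0.95) = 0.95
~w: Gödel ¬ of 0.16 = 0 (operand ≠ 0)
(~w -> z): 0 ≤ 0.95, so result = 1
(w -> (~w -> z)): 0.16 ≤ 1, so result = 1
~x: Gödel ¬ of 0.48 = 0 (operand ≠ 0)
~~x: Gödel ¬ of 0 = 1 (operand is 0)
((w -> (~w -> z)) & ~~x) = min(1, 1) = 1
(((w -> (~w -> z)) & ~~x) | z) = max(1, 0.95) = 1
((((w -> (~w -> z)) & ~~x) | z) | w) = max(1, 0.16) = 1
(w | ((((w -> (~w -> z)) & ~~x) | z) | w)) = max(0.16, 1) = 1
(((x -> w) | z) & (w | ((((w -> (~w -> z)) & ~~x) | z) | w))) = min(0.95, 1) = 0.95
((((x -> w) | z) & (w | ((((w -> (~w -> z)) & ~~x) | z) | w))) -> y): 0.95 > 0.54, so result = 0.54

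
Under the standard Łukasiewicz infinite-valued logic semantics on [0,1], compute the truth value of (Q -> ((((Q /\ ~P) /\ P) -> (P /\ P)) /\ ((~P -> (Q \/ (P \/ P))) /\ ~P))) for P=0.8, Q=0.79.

~P: Łukasiewicz ¬ gives 1 − 0.8 = 0.2
(Q /\ ~P) = min(0.79, 0.2) = 0.2
((Q /\ ~P) /\ P) = min(0.2, 0.8) = 0.2
(P /\ P) = min(0.8, 0.8) = 0.8
(((Q /\ ~P) /\ P) -> (P /\ P)): min(1, 1 − 0.2 + 0.8) = 1
~P: Łukasiewicz ¬ gives 1 − 0.8 = 0.2
(P \/ P) = max(0.8, 0.8) = 0.8
(Q \/ (P \/ P)) = max(0.79, 0.8) = 0.8
(~P -> (Q \/ (P \/ P))): min(1, 1 − 0.2 + 0.8) = 1
~P: Łukasiewicz ¬ gives 1 − 0.8 = 0.2
((~P -> (Q \/ (P \/ P))) /\ ~P) = min(1, 0.2) = 0.2
((((Q /\ ~P) /\ P) -> (P /\ P)) /\ ((~P -> (Q \/ (P \/ P))) /\ ~P)) = min(1, 0.2) = 0.2
(Q -> ((((Q /\ ~P) /\ P) -> (P /\ P)) /\ ((~P -> (Q \/ (P \/ P))) /\ ~P))): min(1, 1 − 0.79 + 0.2) = 0.41

0.41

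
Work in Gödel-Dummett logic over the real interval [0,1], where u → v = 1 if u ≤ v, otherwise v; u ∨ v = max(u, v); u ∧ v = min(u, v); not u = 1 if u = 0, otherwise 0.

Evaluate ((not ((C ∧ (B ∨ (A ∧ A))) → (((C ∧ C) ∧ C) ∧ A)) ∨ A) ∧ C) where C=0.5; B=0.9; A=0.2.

0.20

(A ∧ A) = min(0.2, 0.2) = 0.2
(B ∨ (A ∧ A)) = max(0.9, 0.2) = 0.9
(C ∧ (B ∨ (A ∧ A))) = min(0.5, 0.9) = 0.5
(C ∧ C) = min(0.5, 0.5) = 0.5
((C ∧ C) ∧ C) = min(0.5, 0.5) = 0.5
(((C ∧ C) ∧ C) ∧ A) = min(0.5, 0.2) = 0.2
((C ∧ (B ∨ (A ∧ A))) → (((C ∧ C) ∧ C) ∧ A)): 0.5 > 0.2, so result = 0.2
not ((C ∧ (B ∨ (A ∧ A))) → (((C ∧ C) ∧ C) ∧ A)): Gödel ¬ of 0.2 = 0 (operand ≠ 0)
(not ((C ∧ (B ∨ (A ∧ A))) → (((C ∧ C) ∧ C) ∧ A)) ∨ A) = max(0, 0.2) = 0.2
((not ((C ∧ (B ∨ (A ∧ A))) → (((C ∧ C) ∧ C) ∧ A)) ∨ A) ∧ C) = min(0.2, 0.5) = 0.2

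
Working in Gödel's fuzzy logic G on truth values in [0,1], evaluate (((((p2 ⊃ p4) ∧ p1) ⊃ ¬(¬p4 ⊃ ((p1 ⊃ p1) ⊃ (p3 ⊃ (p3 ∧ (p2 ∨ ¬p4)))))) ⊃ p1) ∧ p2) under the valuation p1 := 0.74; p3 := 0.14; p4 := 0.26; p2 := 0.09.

(p2 ⊃ p4): 0.09 ≤ 0.26, so result = 1
((p2 ⊃ p4) ∧ p1) = min(1, 0.74) = 0.74
¬p4: Gödel ¬ of 0.26 = 0 (operand ≠ 0)
(p1 ⊃ p1): 0.74 ≤ 0.74, so result = 1
¬p4: Gödel ¬ of 0.26 = 0 (operand ≠ 0)
(p2 ∨ ¬p4) = max(0.09, 0) = 0.09
(p3 ∧ (p2 ∨ ¬p4)) = min(0.14, 0.09) = 0.09
(p3 ⊃ (p3 ∧ (p2 ∨ ¬p4))): 0.14 > 0.09, so result = 0.09
((p1 ⊃ p1) ⊃ (p3 ⊃ (p3 ∧ (p2 ∨ ¬p4)))): 1 > 0.09, so result = 0.09
(¬p4 ⊃ ((p1 ⊃ p1) ⊃ (p3 ⊃ (p3 ∧ (p2 ∨ ¬p4))))): 0 ≤ 0.09, so result = 1
¬(¬p4 ⊃ ((p1 ⊃ p1) ⊃ (p3 ⊃ (p3 ∧ (p2 ∨ ¬p4))))): Gödel ¬ of 1 = 0 (operand ≠ 0)
(((p2 ⊃ p4) ∧ p1) ⊃ ¬(¬p4 ⊃ ((p1 ⊃ p1) ⊃ (p3 ⊃ (p3 ∧ (p2 ∨ ¬p4)))))): 0.74 > 0, so result = 0
((((p2 ⊃ p4) ∧ p1) ⊃ ¬(¬p4 ⊃ ((p1 ⊃ p1) ⊃ (p3 ⊃ (p3 ∧ (p2 ∨ ¬p4)))))) ⊃ p1): 0 ≤ 0.74, so result = 1
(((((p2 ⊃ p4) ∧ p1) ⊃ ¬(¬p4 ⊃ ((p1 ⊃ p1) ⊃ (p3 ⊃ (p3 ∧ (p2 ∨ ¬p4)))))) ⊃ p1) ∧ p2) = min(1, 0.09) = 0.09

0.09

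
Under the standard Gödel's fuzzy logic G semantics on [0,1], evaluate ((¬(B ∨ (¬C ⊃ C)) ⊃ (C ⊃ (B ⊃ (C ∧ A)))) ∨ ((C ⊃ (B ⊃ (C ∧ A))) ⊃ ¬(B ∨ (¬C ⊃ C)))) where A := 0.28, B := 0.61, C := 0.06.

1.00

¬C: Gödel ¬ of 0.06 = 0 (operand ≠ 0)
(¬C ⊃ C): 0 ≤ 0.06, so result = 1
(B ∨ (¬C ⊃ C)) = max(0.61, 1) = 1
¬(B ∨ (¬C ⊃ C)): Gödel ¬ of 1 = 0 (operand ≠ 0)
(C ∧ A) = min(0.06, 0.28) = 0.06
(B ⊃ (C ∧ A)): 0.61 > 0.06, so result = 0.06
(C ⊃ (B ⊃ (C ∧ A))): 0.06 ≤ 0.06, so result = 1
(¬(B ∨ (¬C ⊃ C)) ⊃ (C ⊃ (B ⊃ (C ∧ A)))): 0 ≤ 1, so result = 1
(C ∧ A) = min(0.06, 0.28) = 0.06
(B ⊃ (C ∧ A)): 0.61 > 0.06, so result = 0.06
(C ⊃ (B ⊃ (C ∧ A))): 0.06 ≤ 0.06, so result = 1
¬C: Gödel ¬ of 0.06 = 0 (operand ≠ 0)
(¬C ⊃ C): 0 ≤ 0.06, so result = 1
(B ∨ (¬C ⊃ C)) = max(0.61, 1) = 1
¬(B ∨ (¬C ⊃ C)): Gödel ¬ of 1 = 0 (operand ≠ 0)
((C ⊃ (B ⊃ (C ∧ A))) ⊃ ¬(B ∨ (¬C ⊃ C))): 1 > 0, so result = 0
((¬(B ∨ (¬C ⊃ C)) ⊃ (C ⊃ (B ⊃ (C ∧ A)))) ∨ ((C ⊃ (B ⊃ (C ∧ A))) ⊃ ¬(B ∨ (¬C ⊃ C)))) = max(1, 0) = 1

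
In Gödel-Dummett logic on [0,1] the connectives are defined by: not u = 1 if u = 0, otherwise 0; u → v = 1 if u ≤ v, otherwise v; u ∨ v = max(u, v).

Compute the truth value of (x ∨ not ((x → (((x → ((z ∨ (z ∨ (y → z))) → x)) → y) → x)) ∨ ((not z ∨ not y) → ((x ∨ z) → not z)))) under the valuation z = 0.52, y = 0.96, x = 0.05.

0.05

(y → z): 0.96 > 0.52, so result = 0.52
(z ∨ (y → z)) = max(0.52, 0.52) = 0.52
(z ∨ (z ∨ (y → z))) = max(0.52, 0.52) = 0.52
((z ∨ (z ∨ (y → z))) → x): 0.52 > 0.05, so result = 0.05
(x → ((z ∨ (z ∨ (y → z))) → x)): 0.05 ≤ 0.05, so result = 1
((x → ((z ∨ (z ∨ (y → z))) → x)) → y): 1 > 0.96, so result = 0.96
(((x → ((z ∨ (z ∨ (y → z))) → x)) → y) → x): 0.96 > 0.05, so result = 0.05
(x → (((x → ((z ∨ (z ∨ (y → z))) → x)) → y) → x)): 0.05 ≤ 0.05, so result = 1
not z: Gödel ¬ of 0.52 = 0 (operand ≠ 0)
not y: Gödel ¬ of 0.96 = 0 (operand ≠ 0)
(not z ∨ not y) = max(0, 0) = 0
(x ∨ z) = max(0.05, 0.52) = 0.52
not z: Gödel ¬ of 0.52 = 0 (operand ≠ 0)
((x ∨ z) → not z): 0.52 > 0, so result = 0
((not z ∨ not y) → ((x ∨ z) → not z)): 0 ≤ 0, so result = 1
((x → (((x → ((z ∨ (z ∨ (y → z))) → x)) → y) → x)) ∨ ((not z ∨ not y) → ((x ∨ z) → not z))) = max(1, 1) = 1
not ((x → (((x → ((z ∨ (z ∨ (y → z))) → x)) → y) → x)) ∨ ((not z ∨ not y) → ((x ∨ z) → not z))): Gödel ¬ of 1 = 0 (operand ≠ 0)
(x ∨ not ((x → (((x → ((z ∨ (z ∨ (y → z))) → x)) → y) → x)) ∨ ((not z ∨ not y) → ((x ∨ z) → not z)))) = max(0.05, 0) = 0.05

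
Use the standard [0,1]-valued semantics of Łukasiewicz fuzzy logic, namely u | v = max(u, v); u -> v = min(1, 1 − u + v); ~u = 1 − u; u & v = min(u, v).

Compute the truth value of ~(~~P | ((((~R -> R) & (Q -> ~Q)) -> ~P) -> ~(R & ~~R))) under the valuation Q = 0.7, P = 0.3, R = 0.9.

0.70

~P: Łukasiewicz ¬ gives 1 − 0.3 = 0.7
~~P: Łukasiewicz ¬ gives 1 − 0.7 = 0.3
~R: Łukasiewicz ¬ gives 1 − 0.9 = 0.1
(~R -> R): min(1, 1 − 0.1 + 0.9) = 1
~Q: Łukasiewicz ¬ gives 1 − 0.7 = 0.3
(Q -> ~Q): min(1, 1 − 0.7 + 0.3) = 0.6
((~R -> R) & (Q -> ~Q)) = min(1, 0.6) = 0.6
~P: Łukasiewicz ¬ gives 1 − 0.3 = 0.7
(((~R -> R) & (Q -> ~Q)) -> ~P): min(1, 1 − 0.6 + 0.7) = 1
~R: Łukasiewicz ¬ gives 1 − 0.9 = 0.1
~~R: Łukasiewicz ¬ gives 1 − 0.1 = 0.9
(R & ~~R) = min(0.9, 0.9) = 0.9
~(R & ~~R): Łukasiewicz ¬ gives 1 − 0.9 = 0.1
((((~R -> R) & (Q -> ~Q)) -> ~P) -> ~(R & ~~R)): min(1, 1 − 1 + 0.1) = 0.1
(~~P | ((((~R -> R) & (Q -> ~Q)) -> ~P) -> ~(R & ~~R))) = max(0.3, 0.1) = 0.3
~(~~P | ((((~R -> R) & (Q -> ~Q)) -> ~P) -> ~(R & ~~R))): Łukasiewicz ¬ gives 1 − 0.3 = 0.7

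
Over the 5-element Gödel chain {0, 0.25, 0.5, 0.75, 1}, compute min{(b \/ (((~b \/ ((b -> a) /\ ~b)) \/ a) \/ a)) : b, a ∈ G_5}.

0.25

The minimum is attained at b = 0.25, a = 0:
  ~b: Gödel ¬ of 0.25 = 0 (operand ≠ 0)
  (b -> a): 0.25 > 0, so result = 0
  ~b: Gödel ¬ of 0.25 = 0 (operand ≠ 0)
  ((b -> a) /\ ~b) = min(0, 0) = 0
  (~b \/ ((b -> a) /\ ~b)) = max(0, 0) = 0
  ((~b \/ ((b -> a) /\ ~b)) \/ a) = max(0, 0) = 0
  (((~b \/ ((b -> a) /\ ~b)) \/ a) \/ a) = max(0, 0) = 0
  (b \/ (((~b \/ ((b -> a) /\ ~b)) \/ a) \/ a)) = max(0.25, 0) = 0.25
Checking all 25 assignments confirms none give a value below 0.25.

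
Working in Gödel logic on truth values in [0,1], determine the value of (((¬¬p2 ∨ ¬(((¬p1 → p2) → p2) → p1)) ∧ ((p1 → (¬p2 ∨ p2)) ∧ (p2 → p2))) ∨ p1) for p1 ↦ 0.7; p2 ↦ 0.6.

¬p2: Gödel ¬ of 0.6 = 0 (operand ≠ 0)
¬¬p2: Gödel ¬ of 0 = 1 (operand is 0)
¬p1: Gödel ¬ of 0.7 = 0 (operand ≠ 0)
(¬p1 → p2): 0 ≤ 0.6, so result = 1
((¬p1 → p2) → p2): 1 > 0.6, so result = 0.6
(((¬p1 → p2) → p2) → p1): 0.6 ≤ 0.7, so result = 1
¬(((¬p1 → p2) → p2) → p1): Gödel ¬ of 1 = 0 (operand ≠ 0)
(¬¬p2 ∨ ¬(((¬p1 → p2) → p2) → p1)) = max(1, 0) = 1
¬p2: Gödel ¬ of 0.6 = 0 (operand ≠ 0)
(¬p2 ∨ p2) = max(0, 0.6) = 0.6
(p1 → (¬p2 ∨ p2)): 0.7 > 0.6, so result = 0.6
(p2 → p2): 0.6 ≤ 0.6, so result = 1
((p1 → (¬p2 ∨ p2)) ∧ (p2 → p2)) = min(0.6, 1) = 0.6
((¬¬p2 ∨ ¬(((¬p1 → p2) → p2) → p1)) ∧ ((p1 → (¬p2 ∨ p2)) ∧ (p2 → p2))) = min(1, 0.6) = 0.6
(((¬¬p2 ∨ ¬(((¬p1 → p2) → p2) → p1)) ∧ ((p1 → (¬p2 ∨ p2)) ∧ (p2 → p2))) ∨ p1) = max(0.6, 0.7) = 0.7

0.70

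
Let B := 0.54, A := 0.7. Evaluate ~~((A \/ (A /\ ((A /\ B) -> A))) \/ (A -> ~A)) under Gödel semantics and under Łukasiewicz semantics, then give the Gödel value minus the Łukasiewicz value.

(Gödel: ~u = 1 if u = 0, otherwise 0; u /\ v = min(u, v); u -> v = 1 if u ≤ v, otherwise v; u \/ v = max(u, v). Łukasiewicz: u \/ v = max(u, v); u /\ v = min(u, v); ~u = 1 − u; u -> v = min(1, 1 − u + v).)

Gödel evaluation:
  (A /\ B) = min(0.7, 0.54) = 0.54
  ((A /\ B) -> A): 0.54 ≤ 0.7, so result = 1
  (A /\ ((A /\ B) -> A)) = min(0.7, 1) = 0.7
  (A \/ (A /\ ((A /\ B) -> A))) = max(0.7, 0.7) = 0.7
  ~A: Gödel ¬ of 0.7 = 0 (operand ≠ 0)
  (A -> ~A): 0.7 > 0, so result = 0
  ((A \/ (A /\ ((A /\ B) -> A))) \/ (A -> ~A)) = max(0.7, 0) = 0.7
  ~((A \/ (A /\ ((A /\ B) -> A))) \/ (A -> ~A)): Gödel ¬ of 0.7 = 0 (operand ≠ 0)
  ~~((A \/ (A /\ ((A /\ B) -> A))) \/ (A -> ~A)): Gödel ¬ of 0 = 1 (operand is 0)
  Gödel value = 1
Łukasiewicz evaluation:
  (A /\ B) = min(0.7, 0.54) = 0.54
  ((A /\ B) -> A): min(1, 1 − 0.54 + 0.7) = 1
  (A /\ ((A /\ B) -> A)) = min(0.7, 1) = 0.7
  (A \/ (A /\ ((A /\ B) -> A))) = max(0.7, 0.7) = 0.7
  ~A: Łukasiewicz ¬ gives 1 − 0.7 = 0.3
  (A -> ~A): min(1, 1 − 0.7 + 0.3) = 0.6
  ((A \/ (A /\ ((A /\ B) -> A))) \/ (A -> ~A)) = max(0.7, 0.6) = 0.7
  ~((A \/ (A /\ ((A /\ B) -> A))) \/ (A -> ~A)): Łukasiewicz ¬ gives 1 − 0.7 = 0.3
  ~~((A \/ (A /\ ((A /\ B) -> A))) \/ (A -> ~A)): Łukasiewicz ¬ gives 1 − 0.3 = 0.7
  Łukasiewicz value = 0.7
Difference: 1 − 0.7 = 0.30

0.30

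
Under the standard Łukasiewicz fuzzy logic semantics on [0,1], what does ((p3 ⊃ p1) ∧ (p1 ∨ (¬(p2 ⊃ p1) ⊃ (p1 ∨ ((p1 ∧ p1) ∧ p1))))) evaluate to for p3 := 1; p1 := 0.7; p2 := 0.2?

(p3 ⊃ p1): min(1, 1 − 1 + 0.7) = 0.7
(p2 ⊃ p1): min(1, 1 − 0.2 + 0.7) = 1
¬(p2 ⊃ p1): Łukasiewicz ¬ gives 1 − 1 = 0
(p1 ∧ p1) = min(0.7, 0.7) = 0.7
((p1 ∧ p1) ∧ p1) = min(0.7, 0.7) = 0.7
(p1 ∨ ((p1 ∧ p1) ∧ p1)) = max(0.7, 0.7) = 0.7
(¬(p2 ⊃ p1) ⊃ (p1 ∨ ((p1 ∧ p1) ∧ p1))): min(1, 1 − 0 + 0.7) = 1
(p1 ∨ (¬(p2 ⊃ p1) ⊃ (p1 ∨ ((p1 ∧ p1) ∧ p1)))) = max(0.7, 1) = 1
((p3 ⊃ p1) ∧ (p1 ∨ (¬(p2 ⊃ p1) ⊃ (p1 ∨ ((p1 ∧ p1) ∧ p1))))) = min(0.7, 1) = 0.7

0.70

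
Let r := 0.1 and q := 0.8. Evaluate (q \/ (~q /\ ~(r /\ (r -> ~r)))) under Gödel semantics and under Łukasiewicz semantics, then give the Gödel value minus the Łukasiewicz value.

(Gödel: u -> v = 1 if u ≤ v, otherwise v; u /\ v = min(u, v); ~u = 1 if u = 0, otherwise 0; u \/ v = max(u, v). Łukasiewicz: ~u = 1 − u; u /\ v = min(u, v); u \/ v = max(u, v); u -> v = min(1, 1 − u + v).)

Gödel evaluation:
  ~q: Gödel ¬ of 0.8 = 0 (operand ≠ 0)
  ~r: Gödel ¬ of 0.1 = 0 (operand ≠ 0)
  (r -> ~r): 0.1 > 0, so result = 0
  (r /\ (r -> ~r)) = min(0.1, 0) = 0
  ~(r /\ (r -> ~r)): Gödel ¬ of 0 = 1 (operand is 0)
  (~q /\ ~(r /\ (r -> ~r))) = min(0, 1) = 0
  (q \/ (~q /\ ~(r /\ (r -> ~r)))) = max(0.8, 0) = 0.8
  Gödel value = 0.8
Łukasiewicz evaluation:
  ~q: Łukasiewicz ¬ gives 1 − 0.8 = 0.2
  ~r: Łukasiewicz ¬ gives 1 − 0.1 = 0.9
  (r -> ~r): min(1, 1 − 0.1 + 0.9) = 1
  (r /\ (r -> ~r)) = min(0.1, 1) = 0.1
  ~(r /\ (r -> ~r)): Łukasiewicz ¬ gives 1 − 0.1 = 0.9
  (~q /\ ~(r /\ (r -> ~r))) = min(0.2, 0.9) = 0.2
  (q \/ (~q /\ ~(r /\ (r -> ~r)))) = max(0.8, 0.2) = 0.8
  Łukasiewicz value = 0.8
Difference: 0.8 − 0.8 = 0.00

0.00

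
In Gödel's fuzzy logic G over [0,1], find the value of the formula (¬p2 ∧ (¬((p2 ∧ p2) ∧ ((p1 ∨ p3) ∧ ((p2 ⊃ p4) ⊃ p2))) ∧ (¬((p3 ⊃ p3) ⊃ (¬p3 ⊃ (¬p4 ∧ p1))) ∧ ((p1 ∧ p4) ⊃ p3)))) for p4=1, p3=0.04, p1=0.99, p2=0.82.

0.00

¬p2: Gödel ¬ of 0.82 = 0 (operand ≠ 0)
(p2 ∧ p2) = min(0.82, 0.82) = 0.82
(p1 ∨ p3) = max(0.99, 0.04) = 0.99
(p2 ⊃ p4): 0.82 ≤ 1, so result = 1
((p2 ⊃ p4) ⊃ p2): 1 > 0.82, so result = 0.82
((p1 ∨ p3) ∧ ((p2 ⊃ p4) ⊃ p2)) = min(0.99, 0.82) = 0.82
((p2 ∧ p2) ∧ ((p1 ∨ p3) ∧ ((p2 ⊃ p4) ⊃ p2))) = min(0.82, 0.82) = 0.82
¬((p2 ∧ p2) ∧ ((p1 ∨ p3) ∧ ((p2 ⊃ p4) ⊃ p2))): Gödel ¬ of 0.82 = 0 (operand ≠ 0)
(p3 ⊃ p3): 0.04 ≤ 0.04, so result = 1
¬p3: Gödel ¬ of 0.04 = 0 (operand ≠ 0)
¬p4: Gödel ¬ of 1 = 0 (operand ≠ 0)
(¬p4 ∧ p1) = min(0, 0.99) = 0
(¬p3 ⊃ (¬p4 ∧ p1)): 0 ≤ 0, so result = 1
((p3 ⊃ p3) ⊃ (¬p3 ⊃ (¬p4 ∧ p1))): 1 ≤ 1, so result = 1
¬((p3 ⊃ p3) ⊃ (¬p3 ⊃ (¬p4 ∧ p1))): Gödel ¬ of 1 = 0 (operand ≠ 0)
(p1 ∧ p4) = min(0.99, 1) = 0.99
((p1 ∧ p4) ⊃ p3): 0.99 > 0.04, so result = 0.04
(¬((p3 ⊃ p3) ⊃ (¬p3 ⊃ (¬p4 ∧ p1))) ∧ ((p1 ∧ p4) ⊃ p3)) = min(0, 0.04) = 0
(¬((p2 ∧ p2) ∧ ((p1 ∨ p3) ∧ ((p2 ⊃ p4) ⊃ p2))) ∧ (¬((p3 ⊃ p3) ⊃ (¬p3 ⊃ (¬p4 ∧ p1))) ∧ ((p1 ∧ p4) ⊃ p3))) = min(0, 0) = 0
(¬p2 ∧ (¬((p2 ∧ p2) ∧ ((p1 ∨ p3) ∧ ((p2 ⊃ p4) ⊃ p2))) ∧ (¬((p3 ⊃ p3) ⊃ (¬p3 ⊃ (¬p4 ∧ p1))) ∧ ((p1 ∧ p4) ⊃ p3)))) = min(0, 0) = 0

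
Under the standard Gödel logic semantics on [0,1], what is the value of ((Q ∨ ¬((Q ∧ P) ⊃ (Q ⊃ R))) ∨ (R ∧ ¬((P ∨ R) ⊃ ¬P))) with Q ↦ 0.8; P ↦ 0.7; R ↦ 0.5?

(Q ∧ P) = min(0.8, 0.7) = 0.7
(Q ⊃ R): 0.8 > 0.5, so result = 0.5
((Q ∧ P) ⊃ (Q ⊃ R)): 0.7 > 0.5, so result = 0.5
¬((Q ∧ P) ⊃ (Q ⊃ R)): Gödel ¬ of 0.5 = 0 (operand ≠ 0)
(Q ∨ ¬((Q ∧ P) ⊃ (Q ⊃ R))) = max(0.8, 0) = 0.8
(P ∨ R) = max(0.7, 0.5) = 0.7
¬P: Gödel ¬ of 0.7 = 0 (operand ≠ 0)
((P ∨ R) ⊃ ¬P): 0.7 > 0, so result = 0
¬((P ∨ R) ⊃ ¬P): Gödel ¬ of 0 = 1 (operand is 0)
(R ∧ ¬((P ∨ R) ⊃ ¬P)) = min(0.5, 1) = 0.5
((Q ∨ ¬((Q ∧ P) ⊃ (Q ⊃ R))) ∨ (R ∧ ¬((P ∨ R) ⊃ ¬P))) = max(0.8, 0.5) = 0.8

0.80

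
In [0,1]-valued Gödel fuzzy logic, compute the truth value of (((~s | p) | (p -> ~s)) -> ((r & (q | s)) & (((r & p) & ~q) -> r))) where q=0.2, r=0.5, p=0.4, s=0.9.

~s: Gödel ¬ of 0.9 = 0 (operand ≠ 0)
(~s | p) = max(0, 0.4) = 0.4
~s: Gödel ¬ of 0.9 = 0 (operand ≠ 0)
(p -> ~s): 0.4 > 0, so result = 0
((~s | p) | (p -> ~s)) = max(0.4, 0) = 0.4
(q | s) = max(0.2, 0.9) = 0.9
(r & (q | s)) = min(0.5, 0.9) = 0.5
(r & p) = min(0.5, 0.4) = 0.4
~q: Gödel ¬ of 0.2 = 0 (operand ≠ 0)
((r & p) & ~q) = min(0.4, 0) = 0
(((r & p) & ~q) -> r): 0 ≤ 0.5, so result = 1
((r & (q | s)) & (((r & p) & ~q) -> r)) = min(0.5, 1) = 0.5
(((~s | p) | (p -> ~s)) -> ((r & (q | s)) & (((r & p) & ~q) -> r))): 0.4 ≤ 0.5, so result = 1

1.00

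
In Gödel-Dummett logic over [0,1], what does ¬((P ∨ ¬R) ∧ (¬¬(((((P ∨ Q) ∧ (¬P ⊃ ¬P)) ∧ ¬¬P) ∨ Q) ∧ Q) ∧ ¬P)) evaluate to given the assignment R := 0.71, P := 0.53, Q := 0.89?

1.00

¬R: Gödel ¬ of 0.71 = 0 (operand ≠ 0)
(P ∨ ¬R) = max(0.53, 0) = 0.53
(P ∨ Q) = max(0.53, 0.89) = 0.89
¬P: Gödel ¬ of 0.53 = 0 (operand ≠ 0)
¬P: Gödel ¬ of 0.53 = 0 (operand ≠ 0)
(¬P ⊃ ¬P): 0 ≤ 0, so result = 1
((P ∨ Q) ∧ (¬P ⊃ ¬P)) = min(0.89, 1) = 0.89
¬P: Gödel ¬ of 0.53 = 0 (operand ≠ 0)
¬¬P: Gödel ¬ of 0 = 1 (operand is 0)
(((P ∨ Q) ∧ (¬P ⊃ ¬P)) ∧ ¬¬P) = min(0.89, 1) = 0.89
((((P ∨ Q) ∧ (¬P ⊃ ¬P)) ∧ ¬¬P) ∨ Q) = max(0.89, 0.89) = 0.89
(((((P ∨ Q) ∧ (¬P ⊃ ¬P)) ∧ ¬¬P) ∨ Q) ∧ Q) = min(0.89, 0.89) = 0.89
¬(((((P ∨ Q) ∧ (¬P ⊃ ¬P)) ∧ ¬¬P) ∨ Q) ∧ Q): Gödel ¬ of 0.89 = 0 (operand ≠ 0)
¬¬(((((P ∨ Q) ∧ (¬P ⊃ ¬P)) ∧ ¬¬P) ∨ Q) ∧ Q): Gödel ¬ of 0 = 1 (operand is 0)
¬P: Gödel ¬ of 0.53 = 0 (operand ≠ 0)
(¬¬(((((P ∨ Q) ∧ (¬P ⊃ ¬P)) ∧ ¬¬P) ∨ Q) ∧ Q) ∧ ¬P) = min(1, 0) = 0
((P ∨ ¬R) ∧ (¬¬(((((P ∨ Q) ∧ (¬P ⊃ ¬P)) ∧ ¬¬P) ∨ Q) ∧ Q) ∧ ¬P)) = min(0.53, 0) = 0
¬((P ∨ ¬R) ∧ (¬¬(((((P ∨ Q) ∧ (¬P ⊃ ¬P)) ∧ ¬¬P) ∨ Q) ∧ Q) ∧ ¬P)): Gödel ¬ of 0 = 1 (operand is 0)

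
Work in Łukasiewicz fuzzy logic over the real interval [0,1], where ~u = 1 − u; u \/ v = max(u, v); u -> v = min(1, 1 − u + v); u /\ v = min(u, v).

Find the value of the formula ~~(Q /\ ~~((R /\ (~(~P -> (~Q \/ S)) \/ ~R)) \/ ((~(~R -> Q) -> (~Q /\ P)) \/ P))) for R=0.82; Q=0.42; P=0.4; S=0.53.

~P: Łukasiewicz ¬ gives 1 − 0.4 = 0.6
~Q: Łukasiewicz ¬ gives 1 − 0.42 = 0.58
(~Q \/ S) = max(0.58, 0.53) = 0.58
(~P -> (~Q \/ S)): min(1, 1 − 0.6 + 0.58) = 0.98
~(~P -> (~Q \/ S)): Łukasiewicz ¬ gives 1 − 0.98 = 0.02
~R: Łukasiewicz ¬ gives 1 − 0.82 = 0.18
(~(~P -> (~Q \/ S)) \/ ~R) = max(0.02, 0.18) = 0.18
(R /\ (~(~P -> (~Q \/ S)) \/ ~R)) = min(0.82, 0.18) = 0.18
~R: Łukasiewicz ¬ gives 1 − 0.82 = 0.18
(~R -> Q): min(1, 1 − 0.18 + 0.42) = 1
~(~R -> Q): Łukasiewicz ¬ gives 1 − 1 = 0
~Q: Łukasiewicz ¬ gives 1 − 0.42 = 0.58
(~Q /\ P) = min(0.58, 0.4) = 0.4
(~(~R -> Q) -> (~Q /\ P)): min(1, 1 − 0 + 0.4) = 1
((~(~R -> Q) -> (~Q /\ P)) \/ P) = max(1, 0.4) = 1
((R /\ (~(~P -> (~Q \/ S)) \/ ~R)) \/ ((~(~R -> Q) -> (~Q /\ P)) \/ P)) = max(0.18, 1) = 1
~((R /\ (~(~P -> (~Q \/ S)) \/ ~R)) \/ ((~(~R -> Q) -> (~Q /\ P)) \/ P)): Łukasiewicz ¬ gives 1 − 1 = 0
~~((R /\ (~(~P -> (~Q \/ S)) \/ ~R)) \/ ((~(~R -> Q) -> (~Q /\ P)) \/ P)): Łukasiewicz ¬ gives 1 − 0 = 1
(Q /\ ~~((R /\ (~(~P -> (~Q \/ S)) \/ ~R)) \/ ((~(~R -> Q) -> (~Q /\ P)) \/ P))) = min(0.42, 1) = 0.42
~(Q /\ ~~((R /\ (~(~P -> (~Q \/ S)) \/ ~R)) \/ ((~(~R -> Q) -> (~Q /\ P)) \/ P))): Łukasiewicz ¬ gives 1 − 0.42 = 0.58
~~(Q /\ ~~((R /\ (~(~P -> (~Q \/ S)) \/ ~R)) \/ ((~(~R -> Q) -> (~Q /\ P)) \/ P))): Łukasiewicz ¬ gives 1 − 0.58 = 0.42

0.42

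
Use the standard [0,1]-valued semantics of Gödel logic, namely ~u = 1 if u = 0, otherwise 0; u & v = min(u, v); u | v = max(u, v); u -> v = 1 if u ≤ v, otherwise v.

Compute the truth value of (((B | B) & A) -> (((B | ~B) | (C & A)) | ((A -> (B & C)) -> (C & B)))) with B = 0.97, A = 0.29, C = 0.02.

(B | B) = max(0.97, 0.97) = 0.97
((B | B) & A) = min(0.97, 0.29) = 0.29
~B: Gödel ¬ of 0.97 = 0 (operand ≠ 0)
(B | ~B) = max(0.97, 0) = 0.97
(C & A) = min(0.02, 0.29) = 0.02
((B | ~B) | (C & A)) = max(0.97, 0.02) = 0.97
(B & C) = min(0.97, 0.02) = 0.02
(A -> (B & C)): 0.29 > 0.02, so result = 0.02
(C & B) = min(0.02, 0.97) = 0.02
((A -> (B & C)) -> (C & B)): 0.02 ≤ 0.02, so result = 1
(((B | ~B) | (C & A)) | ((A -> (B & C)) -> (C & B))) = max(0.97, 1) = 1
(((B | B) & A) -> (((B | ~B) | (C & A)) | ((A -> (B & C)) -> (C & B)))): 0.29 ≤ 1, so result = 1

1.00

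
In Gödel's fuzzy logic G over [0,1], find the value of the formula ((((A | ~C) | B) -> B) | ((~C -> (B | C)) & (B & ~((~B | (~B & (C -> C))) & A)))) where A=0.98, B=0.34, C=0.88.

0.34

~C: Gödel ¬ of 0.88 = 0 (operand ≠ 0)
(A | ~C) = max(0.98, 0) = 0.98
((A | ~C) | B) = max(0.98, 0.34) = 0.98
(((A | ~C) | B) -> B): 0.98 > 0.34, so result = 0.34
~C: Gödel ¬ of 0.88 = 0 (operand ≠ 0)
(B | C) = max(0.34, 0.88) = 0.88
(~C -> (B | C)): 0 ≤ 0.88, so result = 1
~B: Gödel ¬ of 0.34 = 0 (operand ≠ 0)
~B: Gödel ¬ of 0.34 = 0 (operand ≠ 0)
(C -> C): 0.88 ≤ 0.88, so result = 1
(~B & (C -> C)) = min(0, 1) = 0
(~B | (~B & (C -> C))) = max(0, 0) = 0
((~B | (~B & (C -> C))) & A) = min(0, 0.98) = 0
~((~B | (~B & (C -> C))) & A): Gödel ¬ of 0 = 1 (operand is 0)
(B & ~((~B | (~B & (C -> C))) & A)) = min(0.34, 1) = 0.34
((~C -> (B | C)) & (B & ~((~B | (~B & (C -> C))) & A))) = min(1, 0.34) = 0.34
((((A | ~C) | B) -> B) | ((~C -> (B | C)) & (B & ~((~B | (~B & (C -> C))) & A)))) = max(0.34, 0.34) = 0.34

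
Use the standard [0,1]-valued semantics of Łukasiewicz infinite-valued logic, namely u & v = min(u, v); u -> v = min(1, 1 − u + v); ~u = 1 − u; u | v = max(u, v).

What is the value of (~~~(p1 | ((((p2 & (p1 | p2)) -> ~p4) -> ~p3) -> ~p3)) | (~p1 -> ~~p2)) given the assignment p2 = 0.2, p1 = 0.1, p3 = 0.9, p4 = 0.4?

(p1 | p2) = max(0.1, 0.2) = 0.2
(p2 & (p1 | p2)) = min(0.2, 0.2) = 0.2
~p4: Łukasiewicz ¬ gives 1 − 0.4 = 0.6
((p2 & (p1 | p2)) -> ~p4): min(1, 1 − 0.2 + 0.6) = 1
~p3: Łukasiewicz ¬ gives 1 − 0.9 = 0.1
(((p2 & (p1 | p2)) -> ~p4) -> ~p3): min(1, 1 − 1 + 0.1) = 0.1
~p3: Łukasiewicz ¬ gives 1 − 0.9 = 0.1
((((p2 & (p1 | p2)) -> ~p4) -> ~p3) -> ~p3): min(1, 1 − 0.1 + 0.1) = 1
(p1 | ((((p2 & (p1 | p2)) -> ~p4) -> ~p3) -> ~p3)) = max(0.1, 1) = 1
~(p1 | ((((p2 & (p1 | p2)) -> ~p4) -> ~p3) -> ~p3)): Łukasiewicz ¬ gives 1 − 1 = 0
~~(p1 | ((((p2 & (p1 | p2)) -> ~p4) -> ~p3) -> ~p3)): Łukasiewicz ¬ gives 1 − 0 = 1
~~~(p1 | ((((p2 & (p1 | p2)) -> ~p4) -> ~p3) -> ~p3)): Łukasiewicz ¬ gives 1 − 1 = 0
~p1: Łukasiewicz ¬ gives 1 − 0.1 = 0.9
~p2: Łukasiewicz ¬ gives 1 − 0.2 = 0.8
~~p2: Łukasiewicz ¬ gives 1 − 0.8 = 0.2
(~p1 -> ~~p2): min(1, 1 − 0.9 + 0.2) = 0.3
(~~~(p1 | ((((p2 & (p1 | p2)) -> ~p4) -> ~p3) -> ~p3)) | (~p1 -> ~~p2)) = max(0, 0.3) = 0.3

0.30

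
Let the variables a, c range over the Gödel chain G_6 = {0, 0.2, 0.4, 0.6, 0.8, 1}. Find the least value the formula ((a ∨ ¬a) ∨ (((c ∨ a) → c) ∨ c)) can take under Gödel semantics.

0.20

The minimum is attained at a = 0.2, c = 0:
  ¬a: Gödel ¬ of 0.2 = 0 (operand ≠ 0)
  (a ∨ ¬a) = max(0.2, 0) = 0.2
  (c ∨ a) = max(0, 0.2) = 0.2
  ((c ∨ a) → c): 0.2 > 0, so result = 0
  (((c ∨ a) → c) ∨ c) = max(0, 0) = 0
  ((a ∨ ¬a) ∨ (((c ∨ a) → c) ∨ c)) = max(0.2, 0) = 0.2
Checking all 36 assignments confirms none give a value below 0.20.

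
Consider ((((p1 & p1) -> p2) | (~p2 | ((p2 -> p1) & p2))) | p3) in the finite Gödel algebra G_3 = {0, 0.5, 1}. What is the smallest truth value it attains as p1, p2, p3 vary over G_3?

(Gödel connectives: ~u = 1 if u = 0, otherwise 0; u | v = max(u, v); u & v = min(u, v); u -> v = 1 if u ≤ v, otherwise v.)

The minimum is attained at p1 = 1, p2 = 0.5, p3 = 0:
  (p1 & p1) = min(1, 1) = 1
  ((p1 & p1) -> p2): 1 > 0.5, so result = 0.5
  ~p2: Gödel ¬ of 0.5 = 0 (operand ≠ 0)
  (p2 -> p1): 0.5 ≤ 1, so result = 1
  ((p2 -> p1) & p2) = min(1, 0.5) = 0.5
  (~p2 | ((p2 -> p1) & p2)) = max(0, 0.5) = 0.5
  (((p1 & p1) -> p2) | (~p2 | ((p2 -> p1) & p2))) = max(0.5, 0.5) = 0.5
  ((((p1 & p1) -> p2) | (~p2 | ((p2 -> p1) & p2))) | p3) = max(0.5, 0) = 0.5
Checking all 27 assignments confirms none give a value below 0.50.

0.50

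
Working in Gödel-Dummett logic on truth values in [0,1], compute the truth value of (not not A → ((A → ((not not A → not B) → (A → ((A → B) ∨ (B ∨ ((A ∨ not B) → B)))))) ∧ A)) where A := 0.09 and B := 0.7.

not A: Gödel ¬ of 0.09 = 0 (operand ≠ 0)
not not A: Gödel ¬ of 0 = 1 (operand is 0)
not A: Gödel ¬ of 0.09 = 0 (operand ≠ 0)
not not A: Gödel ¬ of 0 = 1 (operand is 0)
not B: Gödel ¬ of 0.7 = 0 (operand ≠ 0)
(not not A → not B): 1 > 0, so result = 0
(A → B): 0.09 ≤ 0.7, so result = 1
not B: Gödel ¬ of 0.7 = 0 (operand ≠ 0)
(A ∨ not B) = max(0.09, 0) = 0.09
((A ∨ not B) → B): 0.09 ≤ 0.7, so result = 1
(B ∨ ((A ∨ not B) → B)) = max(0.7, 1) = 1
((A → B) ∨ (B ∨ ((A ∨ not B) → B))) = max(1, 1) = 1
(A → ((A → B) ∨ (B ∨ ((A ∨ not B) → B)))): 0.09 ≤ 1, so result = 1
((not not A → not B) → (A → ((A → B) ∨ (B ∨ ((A ∨ not B) → B))))): 0 ≤ 1, so result = 1
(A → ((not not A → not B) → (A → ((A → B) ∨ (B ∨ ((A ∨ not B) → B)))))): 0.09 ≤ 1, so result = 1
((A → ((not not A → not B) → (A → ((A → B) ∨ (B ∨ ((A ∨ not B) → B)))))) ∧ A) = min(1, 0.09) = 0.09
(not not A → ((A → ((not not A → not B) → (A → ((A → B) ∨ (B ∨ ((A ∨ not B) → B)))))) ∧ A)): 1 > 0.09, so result = 0.09

0.09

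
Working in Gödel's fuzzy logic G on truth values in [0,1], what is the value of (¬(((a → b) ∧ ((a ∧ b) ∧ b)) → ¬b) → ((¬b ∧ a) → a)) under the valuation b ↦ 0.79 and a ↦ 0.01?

(a → b): 0.01 ≤ 0.79, so result = 1
(a ∧ b) = min(0.01, 0.79) = 0.01
((a ∧ b) ∧ b) = min(0.01, 0.79) = 0.01
((a → b) ∧ ((a ∧ b) ∧ b)) = min(1, 0.01) = 0.01
¬b: Gödel ¬ of 0.79 = 0 (operand ≠ 0)
(((a → b) ∧ ((a ∧ b) ∧ b)) → ¬b): 0.01 > 0, so result = 0
¬(((a → b) ∧ ((a ∧ b) ∧ b)) → ¬b): Gödel ¬ of 0 = 1 (operand is 0)
¬b: Gödel ¬ of 0.79 = 0 (operand ≠ 0)
(¬b ∧ a) = min(0, 0.01) = 0
((¬b ∧ a) → a): 0 ≤ 0.01, so result = 1
(¬(((a → b) ∧ ((a ∧ b) ∧ b)) → ¬b) → ((¬b ∧ a) → a)): 1 ≤ 1, so result = 1

1.00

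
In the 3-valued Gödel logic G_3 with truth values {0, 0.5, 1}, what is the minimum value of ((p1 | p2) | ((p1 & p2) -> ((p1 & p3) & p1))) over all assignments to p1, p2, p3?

0.50

The minimum is attained at p1 = 0.5, p2 = 0.5, p3 = 0:
  (p1 | p2) = max(0.5, 0.5) = 0.5
  (p1 & p2) = min(0.5, 0.5) = 0.5
  (p1 & p3) = min(0.5, 0) = 0
  ((p1 & p3) & p1) = min(0, 0.5) = 0
  ((p1 & p2) -> ((p1 & p3) & p1)): 0.5 > 0, so result = 0
  ((p1 | p2) | ((p1 & p2) -> ((p1 & p3) & p1))) = max(0.5, 0) = 0.5
Checking all 27 assignments confirms none give a value below 0.50.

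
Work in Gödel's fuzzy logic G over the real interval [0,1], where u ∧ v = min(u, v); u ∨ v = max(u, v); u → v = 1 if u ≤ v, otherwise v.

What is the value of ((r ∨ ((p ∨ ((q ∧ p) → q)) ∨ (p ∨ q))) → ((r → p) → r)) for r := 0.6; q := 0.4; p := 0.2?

(q ∧ p) = min(0.4, 0.2) = 0.2
((q ∧ p) → q): 0.2 ≤ 0.4, so result = 1
(p ∨ ((q ∧ p) → q)) = max(0.2, 1) = 1
(p ∨ q) = max(0.2, 0.4) = 0.4
((p ∨ ((q ∧ p) → q)) ∨ (p ∨ q)) = max(1, 0.4) = 1
(r ∨ ((p ∨ ((q ∧ p) → q)) ∨ (p ∨ q))) = max(0.6, 1) = 1
(r → p): 0.6 > 0.2, so result = 0.2
((r → p) → r): 0.2 ≤ 0.6, so result = 1
((r ∨ ((p ∨ ((q ∧ p) → q)) ∨ (p ∨ q))) → ((r → p) → r)): 1 ≤ 1, so result = 1

1.00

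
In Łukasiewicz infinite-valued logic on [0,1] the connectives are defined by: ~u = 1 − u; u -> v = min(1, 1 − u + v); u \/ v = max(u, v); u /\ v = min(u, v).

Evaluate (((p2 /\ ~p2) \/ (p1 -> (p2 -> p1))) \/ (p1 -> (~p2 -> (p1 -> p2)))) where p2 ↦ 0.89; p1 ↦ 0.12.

1.00

~p2: Łukasiewicz ¬ gives 1 − 0.89 = 0.11
(p2 /\ ~p2) = min(0.89, 0.11) = 0.11
(p2 -> p1): min(1, 1 − 0.89 + 0.12) = 0.23
(p1 -> (p2 -> p1)): min(1, 1 − 0.12 + 0.23) = 1
((p2 /\ ~p2) \/ (p1 -> (p2 -> p1))) = max(0.11, 1) = 1
~p2: Łukasiewicz ¬ gives 1 − 0.89 = 0.11
(p1 -> p2): min(1, 1 − 0.12 + 0.89) = 1
(~p2 -> (p1 -> p2)): min(1, 1 − 0.11 + 1) = 1
(p1 -> (~p2 -> (p1 -> p2))): min(1, 1 − 0.12 + 1) = 1
(((p2 /\ ~p2) \/ (p1 -> (p2 -> p1))) \/ (p1 -> (~p2 -> (p1 -> p2)))) = max(1, 1) = 1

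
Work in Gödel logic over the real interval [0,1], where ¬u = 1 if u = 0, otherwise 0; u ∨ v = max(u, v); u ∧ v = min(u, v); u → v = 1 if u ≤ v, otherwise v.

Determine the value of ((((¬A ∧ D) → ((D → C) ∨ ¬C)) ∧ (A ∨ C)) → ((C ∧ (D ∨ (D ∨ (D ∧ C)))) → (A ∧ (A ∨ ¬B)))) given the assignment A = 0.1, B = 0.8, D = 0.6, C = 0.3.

0.10

¬A: Gödel ¬ of 0.1 = 0 (operand ≠ 0)
(¬A ∧ D) = min(0, 0.6) = 0
(D → C): 0.6 > 0.3, so result = 0.3
¬C: Gödel ¬ of 0.3 = 0 (operand ≠ 0)
((D → C) ∨ ¬C) = max(0.3, 0) = 0.3
((¬A ∧ D) → ((D → C) ∨ ¬C)): 0 ≤ 0.3, so result = 1
(A ∨ C) = max(0.1, 0.3) = 0.3
(((¬A ∧ D) → ((D → C) ∨ ¬C)) ∧ (A ∨ C)) = min(1, 0.3) = 0.3
(D ∧ C) = min(0.6, 0.3) = 0.3
(D ∨ (D ∧ C)) = max(0.6, 0.3) = 0.6
(D ∨ (D ∨ (D ∧ C))) = max(0.6, 0.6) = 0.6
(C ∧ (D ∨ (D ∨ (D ∧ C)))) = min(0.3, 0.6) = 0.3
¬B: Gödel ¬ of 0.8 = 0 (operand ≠ 0)
(A ∨ ¬B) = max(0.1, 0) = 0.1
(A ∧ (A ∨ ¬B)) = min(0.1, 0.1) = 0.1
((C ∧ (D ∨ (D ∨ (D ∧ C)))) → (A ∧ (A ∨ ¬B))): 0.3 > 0.1, so result = 0.1
((((¬A ∧ D) → ((D → C) ∨ ¬C)) ∧ (A ∨ C)) → ((C ∧ (D ∨ (D ∨ (D ∧ C)))) → (A ∧ (A ∨ ¬B)))): 0.3 > 0.1, so result = 0.1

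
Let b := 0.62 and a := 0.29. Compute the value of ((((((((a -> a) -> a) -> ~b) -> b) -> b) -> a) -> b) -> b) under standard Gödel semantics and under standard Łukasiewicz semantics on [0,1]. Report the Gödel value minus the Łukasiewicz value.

Gödel evaluation:
  (a -> a): 0.29 ≤ 0.29, so result = 1
  ((a -> a) -> a): 1 > 0.29, so result = 0.29
  ~b: Gödel ¬ of 0.62 = 0 (operand ≠ 0)
  (((a -> a) -> a) -> ~b): 0.29 > 0, so result = 0
  ((((a -> a) -> a) -> ~b) -> b): 0 ≤ 0.62, so result = 1
  (((((a -> a) -> a) -> ~b) -> b) -> b): 1 > 0.62, so result = 0.62
  ((((((a -> a) -> a) -> ~b) -> b) -> b) -> a): 0.62 > 0.29, so result = 0.29
  (((((((a -> a) -> a) -> ~b) -> b) -> b) -> a) -> b): 0.29 ≤ 0.62, so result = 1
  ((((((((a -> a) -> a) -> ~b) -> b) -> b) -> a) -> b) -> b): 1 > 0.62, so result = 0.62
  Gödel value = 0.62
Łukasiewicz evaluation:
  (a -> a): min(1, 1 − 0.29 + 0.29) = 1
  ((a -> a) -> a): min(1, 1 − 1 + 0.29) = 0.29
  ~b: Łukasiewicz ¬ gives 1 − 0.62 = 0.38
  (((a -> a) -> a) -> ~b): min(1, 1 − 0.29 + 0.38) = 1
  ((((a -> a) -> a) -> ~b) -> b): min(1, 1 − 1 + 0.62) = 0.62
  (((((a -> a) -> a) -> ~b) -> b) -> b): min(1, 1 − 0.62 + 0.62) = 1
  ((((((a -> a) -> a) -> ~b) -> b) -> b) -> a): min(1, 1 − 1 + 0.29) = 0.29
  (((((((a -> a) -> a) -> ~b) -> b) -> b) -> a) -> b): min(1, 1 − 0.29 + 0.62) = 1
  ((((((((a -> a) -> a) -> ~b) -> b) -> b) -> a) -> b) -> b): min(1, 1 − 1 + 0.62) = 0.62
  Łukasiewicz value = 0.62
Difference: 0.62 − 0.62 = 0.00

0.00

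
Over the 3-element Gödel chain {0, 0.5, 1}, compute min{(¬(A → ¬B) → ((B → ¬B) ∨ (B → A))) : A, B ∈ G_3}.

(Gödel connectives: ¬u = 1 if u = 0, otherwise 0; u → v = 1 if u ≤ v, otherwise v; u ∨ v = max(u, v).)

The minimum is attained at A = 0.5, B = 1:
  ¬B: Gödel ¬ of 1 = 0 (operand ≠ 0)
  (A → ¬B): 0.5 > 0, so result = 0
  ¬(A → ¬B): Gödel ¬ of 0 = 1 (operand is 0)
  ¬B: Gödel ¬ of 1 = 0 (operand ≠ 0)
  (B → ¬B): 1 > 0, so result = 0
  (B → A): 1 > 0.5, so result = 0.5
  ((B → ¬B) ∨ (B → A)) = max(0, 0.5) = 0.5
  (¬(A → ¬B) → ((B → ¬B) ∨ (B → A))): 1 > 0.5, so result = 0.5
Checking all 9 assignments confirms none give a value below 0.50.

0.50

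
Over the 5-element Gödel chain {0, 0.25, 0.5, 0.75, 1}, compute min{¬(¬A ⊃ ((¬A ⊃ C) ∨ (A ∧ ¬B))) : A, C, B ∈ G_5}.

The minimum is attained at A = 0, C = 0.25, B = 0:
  ¬A: Gödel ¬ of 0 = 1 (operand is 0)
  ¬A: Gödel ¬ of 0 = 1 (operand is 0)
  (¬A ⊃ C): 1 > 0.25, so result = 0.25
  ¬B: Gödel ¬ of 0 = 1 (operand is 0)
  (A ∧ ¬B) = min(0, 1) = 0
  ((¬A ⊃ C) ∨ (A ∧ ¬B)) = max(0.25, 0) = 0.25
  (¬A ⊃ ((¬A ⊃ C) ∨ (A ∧ ¬B))): 1 > 0.25, so result = 0.25
  ¬(¬A ⊃ ((¬A ⊃ C) ∨ (A ∧ ¬B))): Gödel ¬ of 0.25 = 0 (operand ≠ 0)
Checking all 125 assignments confirms none give a value below 0.00.

0.00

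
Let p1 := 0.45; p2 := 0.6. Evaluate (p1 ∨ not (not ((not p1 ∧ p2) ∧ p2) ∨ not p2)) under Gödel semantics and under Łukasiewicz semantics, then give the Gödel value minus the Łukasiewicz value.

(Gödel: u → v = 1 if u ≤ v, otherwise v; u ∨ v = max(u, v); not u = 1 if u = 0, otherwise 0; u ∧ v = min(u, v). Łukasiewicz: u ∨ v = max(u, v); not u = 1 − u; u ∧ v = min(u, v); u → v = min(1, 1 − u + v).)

-0.10

Gödel evaluation:
  not p1: Gödel ¬ of 0.45 = 0 (operand ≠ 0)
  (not p1 ∧ p2) = min(0, 0.6) = 0
  ((not p1 ∧ p2) ∧ p2) = min(0, 0.6) = 0
  not ((not p1 ∧ p2) ∧ p2): Gödel ¬ of 0 = 1 (operand is 0)
  not p2: Gödel ¬ of 0.6 = 0 (operand ≠ 0)
  (not ((not p1 ∧ p2) ∧ p2) ∨ not p2) = max(1, 0) = 1
  not (not ((not p1 ∧ p2) ∧ p2) ∨ not p2): Gödel ¬ of 1 = 0 (operand ≠ 0)
  (p1 ∨ not (not ((not p1 ∧ p2) ∧ p2) ∨ not p2)) = max(0.45, 0) = 0.45
  Gödel value = 0.45
Łukasiewicz evaluation:
  not p1: Łukasiewicz ¬ gives 1 − 0.45 = 0.55
  (not p1 ∧ p2) = min(0.55, 0.6) = 0.55
  ((not p1 ∧ p2) ∧ p2) = min(0.55, 0.6) = 0.55
  not ((not p1 ∧ p2) ∧ p2): Łukasiewicz ¬ gives 1 − 0.55 = 0.45
  not p2: Łukasiewicz ¬ gives 1 − 0.6 = 0.4
  (not ((not p1 ∧ p2) ∧ p2) ∨ not p2) = max(0.45, 0.4) = 0.45
  not (not ((not p1 ∧ p2) ∧ p2) ∨ not p2): Łukasiewicz ¬ gives 1 − 0.45 = 0.55
  (p1 ∨ not (not ((not p1 ∧ p2) ∧ p2) ∨ not p2)) = max(0.45, 0.55) = 0.55
  Łukasiewicz value = 0.55
Difference: 0.45 − 0.55 = -0.10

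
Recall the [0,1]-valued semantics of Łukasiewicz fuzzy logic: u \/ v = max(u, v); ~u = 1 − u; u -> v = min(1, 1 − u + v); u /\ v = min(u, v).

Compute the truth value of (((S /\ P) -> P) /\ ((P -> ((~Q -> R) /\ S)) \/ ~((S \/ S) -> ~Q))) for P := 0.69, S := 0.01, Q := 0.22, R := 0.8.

0.32

(S /\ P) = min(0.01, 0.69) = 0.01
((S /\ P) -> P): min(1, 1 − 0.01 + 0.69) = 1
~Q: Łukasiewicz ¬ gives 1 − 0.22 = 0.78
(~Q -> R): min(1, 1 − 0.78 + 0.8) = 1
((~Q -> R) /\ S) = min(1, 0.01) = 0.01
(P -> ((~Q -> R) /\ S)): min(1, 1 − 0.69 + 0.01) = 0.32
(S \/ S) = max(0.01, 0.01) = 0.01
~Q: Łukasiewicz ¬ gives 1 − 0.22 = 0.78
((S \/ S) -> ~Q): min(1, 1 − 0.01 + 0.78) = 1
~((S \/ S) -> ~Q): Łukasiewicz ¬ gives 1 − 1 = 0
((P -> ((~Q -> R) /\ S)) \/ ~((S \/ S) -> ~Q)) = max(0.32, 0) = 0.32
(((S /\ P) -> P) /\ ((P -> ((~Q -> R) /\ S)) \/ ~((S \/ S) -> ~Q))) = min(1, 0.32) = 0.32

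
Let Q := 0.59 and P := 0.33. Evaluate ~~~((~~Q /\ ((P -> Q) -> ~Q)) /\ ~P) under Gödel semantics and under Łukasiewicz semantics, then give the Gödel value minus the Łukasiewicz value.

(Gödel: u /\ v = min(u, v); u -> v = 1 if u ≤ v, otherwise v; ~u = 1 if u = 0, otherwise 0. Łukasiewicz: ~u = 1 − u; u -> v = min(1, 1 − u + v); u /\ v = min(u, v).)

Gödel evaluation:
  ~Q: Gödel ¬ of 0.59 = 0 (operand ≠ 0)
  ~~Q: Gödel ¬ of 0 = 1 (operand is 0)
  (P -> Q): 0.33 ≤ 0.59, so result = 1
  ~Q: Gödel ¬ of 0.59 = 0 (operand ≠ 0)
  ((P -> Q) -> ~Q): 1 > 0, so result = 0
  (~~Q /\ ((P -> Q) -> ~Q)) = min(1, 0) = 0
  ~P: Gödel ¬ of 0.33 = 0 (operand ≠ 0)
  ((~~Q /\ ((P -> Q) -> ~Q)) /\ ~P) = min(0, 0) = 0
  ~((~~Q /\ ((P -> Q) -> ~Q)) /\ ~P): Gödel ¬ of 0 = 1 (operand is 0)
  ~~((~~Q /\ ((P -> Q) -> ~Q)) /\ ~P): Gödel ¬ of 1 = 0 (operand ≠ 0)
  ~~~((~~Q /\ ((P -> Q) -> ~Q)) /\ ~P): Gödel ¬ of 0 = 1 (operand is 0)
  Gödel value = 1
Łukasiewicz evaluation:
  ~Q: Łukasiewicz ¬ gives 1 − 0.59 = 0.41
  ~~Q: Łukasiewicz ¬ gives 1 − 0.41 = 0.59
  (P -> Q): min(1, 1 − 0.33 + 0.59) = 1
  ~Q: Łukasiewicz ¬ gives 1 − 0.59 = 0.41
  ((P -> Q) -> ~Q): min(1, 1 − 1 + 0.41) = 0.41
  (~~Q /\ ((P -> Q) -> ~Q)) = min(0.59, 0.41) = 0.41
  ~P: Łukasiewicz ¬ gives 1 − 0.33 = 0.67
  ((~~Q /\ ((P -> Q) -> ~Q)) /\ ~P) = min(0.41, 0.67) = 0.41
  ~((~~Q /\ ((P -> Q) -> ~Q)) /\ ~P): Łukasiewicz ¬ gives 1 − 0.41 = 0.59
  ~~((~~Q /\ ((P -> Q) -> ~Q)) /\ ~P): Łukasiewicz ¬ gives 1 − 0.59 = 0.41
  ~~~((~~Q /\ ((P -> Q) -> ~Q)) /\ ~P): Łukasiewicz ¬ gives 1 − 0.41 = 0.59
  Łukasiewicz value = 0.59
Difference: 1 − 0.59 = 0.41

0.41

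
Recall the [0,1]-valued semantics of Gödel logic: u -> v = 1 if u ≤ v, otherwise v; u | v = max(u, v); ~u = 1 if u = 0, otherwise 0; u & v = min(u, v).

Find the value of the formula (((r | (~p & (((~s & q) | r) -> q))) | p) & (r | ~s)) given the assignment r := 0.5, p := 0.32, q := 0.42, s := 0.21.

~p: Gödel ¬ of 0.32 = 0 (operand ≠ 0)
~s: Gödel ¬ of 0.21 = 0 (operand ≠ 0)
(~s & q) = min(0, 0.42) = 0
((~s & q) | r) = max(0, 0.5) = 0.5
(((~s & q) | r) -> q): 0.5 > 0.42, so result = 0.42
(~p & (((~s & q) | r) -> q)) = min(0, 0.42) = 0
(r | (~p & (((~s & q) | r) -> q))) = max(0.5, 0) = 0.5
((r | (~p & (((~s & q) | r) -> q))) | p) = max(0.5, 0.32) = 0.5
~s: Gödel ¬ of 0.21 = 0 (operand ≠ 0)
(r | ~s) = max(0.5, 0) = 0.5
(((r | (~p & (((~s & q) | r) -> q))) | p) & (r | ~s)) = min(0.5, 0.5) = 0.5

0.50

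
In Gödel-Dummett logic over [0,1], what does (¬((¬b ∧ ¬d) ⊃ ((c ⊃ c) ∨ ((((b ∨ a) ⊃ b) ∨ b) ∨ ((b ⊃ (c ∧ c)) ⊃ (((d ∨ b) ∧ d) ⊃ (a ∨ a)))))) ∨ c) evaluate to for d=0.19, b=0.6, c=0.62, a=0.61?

¬b: Gödel ¬ of 0.6 = 0 (operand ≠ 0)
¬d: Gödel ¬ of 0.19 = 0 (operand ≠ 0)
(¬b ∧ ¬d) = min(0, 0) = 0
(c ⊃ c): 0.62 ≤ 0.62, so result = 1
(b ∨ a) = max(0.6, 0.61) = 0.61
((b ∨ a) ⊃ b): 0.61 > 0.6, so result = 0.6
(((b ∨ a) ⊃ b) ∨ b) = max(0.6, 0.6) = 0.6
(c ∧ c) = min(0.62, 0.62) = 0.62
(b ⊃ (c ∧ c)): 0.6 ≤ 0.62, so result = 1
(d ∨ b) = max(0.19, 0.6) = 0.6
((d ∨ b) ∧ d) = min(0.6, 0.19) = 0.19
(a ∨ a) = max(0.61, 0.61) = 0.61
(((d ∨ b) ∧ d) ⊃ (a ∨ a)): 0.19 ≤ 0.61, so result = 1
((b ⊃ (c ∧ c)) ⊃ (((d ∨ b) ∧ d) ⊃ (a ∨ a))): 1 ≤ 1, so result = 1
((((b ∨ a) ⊃ b) ∨ b) ∨ ((b ⊃ (c ∧ c)) ⊃ (((d ∨ b) ∧ d) ⊃ (a ∨ a)))) = max(0.6, 1) = 1
((c ⊃ c) ∨ ((((b ∨ a) ⊃ b) ∨ b) ∨ ((b ⊃ (c ∧ c)) ⊃ (((d ∨ b) ∧ d) ⊃ (a ∨ a))))) = max(1, 1) = 1
((¬b ∧ ¬d) ⊃ ((c ⊃ c) ∨ ((((b ∨ a) ⊃ b) ∨ b) ∨ ((b ⊃ (c ∧ c)) ⊃ (((d ∨ b) ∧ d) ⊃ (a ∨ a)))))): 0 ≤ 1, so result = 1
¬((¬b ∧ ¬d) ⊃ ((c ⊃ c) ∨ ((((b ∨ a) ⊃ b) ∨ b) ∨ ((b ⊃ (c ∧ c)) ⊃ (((d ∨ b) ∧ d) ⊃ (a ∨ a)))))): Gödel ¬ of 1 = 0 (operand ≠ 0)
(¬((¬b ∧ ¬d) ⊃ ((c ⊃ c) ∨ ((((b ∨ a) ⊃ b) ∨ b) ∨ ((b ⊃ (c ∧ c)) ⊃ (((d ∨ b) ∧ d) ⊃ (a ∨ a)))))) ∨ c) = max(0, 0.62) = 0.62

0.62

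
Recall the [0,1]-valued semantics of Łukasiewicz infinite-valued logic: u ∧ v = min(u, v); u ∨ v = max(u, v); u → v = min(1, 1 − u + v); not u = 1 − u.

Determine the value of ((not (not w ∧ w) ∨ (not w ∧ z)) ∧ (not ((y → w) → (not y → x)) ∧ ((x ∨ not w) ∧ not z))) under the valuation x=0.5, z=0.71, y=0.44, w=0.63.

not w: Łukasiewicz ¬ gives 1 − 0.63 = 0.37
(not w ∧ w) = min(0.37, 0.63) = 0.37
not (not w ∧ w): Łukasiewicz ¬ gives 1 − 0.37 = 0.63
not w: Łukasiewicz ¬ gives 1 − 0.63 = 0.37
(not w ∧ z) = min(0.37, 0.71) = 0.37
(not (not w ∧ w) ∨ (not w ∧ z)) = max(0.63, 0.37) = 0.63
(y → w): min(1, 1 − 0.44 + 0.63) = 1
not y: Łukasiewicz ¬ gives 1 − 0.44 = 0.56
(not y → x): min(1, 1 − 0.56 + 0.5) = 0.94
((y → w) → (not y → x)): min(1, 1 − 1 + 0.94) = 0.94
not ((y → w) → (not y → x)): Łukasiewicz ¬ gives 1 − 0.94 = 0.06
not w: Łukasiewicz ¬ gives 1 − 0.63 = 0.37
(x ∨ not w) = max(0.5, 0.37) = 0.5
not z: Łukasiewicz ¬ gives 1 − 0.71 = 0.29
((x ∨ not w) ∧ not z) = min(0.5, 0.29) = 0.29
(not ((y → w) → (not y → x)) ∧ ((x ∨ not w) ∧ not z)) = min(0.06, 0.29) = 0.06
((not (not w ∧ w) ∨ (not w ∧ z)) ∧ (not ((y → w) → (not y → x)) ∧ ((x ∨ not w) ∧ not z))) = min(0.63, 0.06) = 0.06

0.06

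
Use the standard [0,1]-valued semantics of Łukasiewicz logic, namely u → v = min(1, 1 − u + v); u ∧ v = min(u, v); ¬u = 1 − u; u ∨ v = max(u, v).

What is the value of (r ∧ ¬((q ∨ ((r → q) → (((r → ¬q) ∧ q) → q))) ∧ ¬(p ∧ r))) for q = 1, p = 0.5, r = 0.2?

(r → q): min(1, 1 − 0.2 + 1) = 1
¬q: Łukasiewicz ¬ gives 1 − 1 = 0
(r → ¬q): min(1, 1 − 0.2 + 0) = 0.8
((r → ¬q) ∧ q) = min(0.8, 1) = 0.8
(((r → ¬q) ∧ q) → q): min(1, 1 − 0.8 + 1) = 1
((r → q) → (((r → ¬q) ∧ q) → q)): min(1, 1 − 1 + 1) = 1
(q ∨ ((r → q) → (((r → ¬q) ∧ q) → q))) = max(1, 1) = 1
(p ∧ r) = min(0.5, 0.2) = 0.2
¬(p ∧ r): Łukasiewicz ¬ gives 1 − 0.2 = 0.8
((q ∨ ((r → q) → (((r → ¬q) ∧ q) → q))) ∧ ¬(p ∧ r)) = min(1, 0.8) = 0.8
¬((q ∨ ((r → q) → (((r → ¬q) ∧ q) → q))) ∧ ¬(p ∧ r)): Łukasiewicz ¬ gives 1 − 0.8 = 0.2
(r ∧ ¬((q ∨ ((r → q) → (((r → ¬q) ∧ q) → q))) ∧ ¬(p ∧ r))) = min(0.2, 0.2) = 0.2

0.20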